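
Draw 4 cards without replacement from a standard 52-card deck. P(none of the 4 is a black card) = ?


P(no black cards) = (26/52) × (25/51) × (24/50) × (23/49)
= 0.0552

P = 0.0552


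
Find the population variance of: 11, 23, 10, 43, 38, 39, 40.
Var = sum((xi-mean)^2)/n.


Mean = 29.1429
Squared deviations: 329.1633, 37.7347, 366.4490, 192.0204, 78.4490, 97.1633, 117.8776
Sum = 1218.8571
Variance = 1218.8571/7 = 174.1224

Variance = 174.1224


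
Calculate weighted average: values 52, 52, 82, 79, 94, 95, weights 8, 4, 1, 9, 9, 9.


Numerator = 52*8 + 52*4 + 82*1 + 79*9 + 94*9 + 95*9 = 3118
Denominator = 8 + 4 + 1 + 9 + 9 + 9 = 40
WM = 3118/40 = 77.9500

WM = 77.9500


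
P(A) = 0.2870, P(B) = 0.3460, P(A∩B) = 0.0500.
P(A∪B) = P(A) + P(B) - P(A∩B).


P(A∪B) = 0.2870 + 0.3460 - 0.0500
= 0.6330 - 0.0500
= 0.5830

P(A∪B) = 0.5830


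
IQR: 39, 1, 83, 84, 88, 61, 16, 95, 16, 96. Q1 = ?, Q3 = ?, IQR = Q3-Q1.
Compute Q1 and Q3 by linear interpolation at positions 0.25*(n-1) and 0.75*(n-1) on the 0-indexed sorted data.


Sorted: 1, 16, 16, 39, 61, 83, 84, 88, 95, 96
Q1 (25th %ile) = 21.7500
Q3 (75th %ile) = 87.0000
IQR = 87.0000 - 21.7500 = 65.2500

IQR = 65.2500


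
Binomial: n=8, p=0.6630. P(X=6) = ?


C(8,6) = 28
p^6 = 0.084934
(1-p)^2 = 0.113569
P = 28 * 0.084934 * 0.113569 = 0.2701

P(X=6) = 0.2701


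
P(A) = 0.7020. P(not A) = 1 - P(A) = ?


P(not A) = 1 - 0.7020 = 0.2980

P(not A) = 0.2980


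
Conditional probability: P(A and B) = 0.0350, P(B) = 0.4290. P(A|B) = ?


P(A|B) = 0.0350/0.4290 = 0.0816

P(A|B) = 0.0816


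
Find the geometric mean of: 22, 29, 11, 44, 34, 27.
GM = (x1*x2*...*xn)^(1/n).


Product = 22 × 29 × 11 × 44 × 34 × 27 = 283471056
GM = 283471056^(1/6) = 25.6302

GM = 25.6302


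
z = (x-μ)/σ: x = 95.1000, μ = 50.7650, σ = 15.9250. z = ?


z = (95.1000 - 50.7650)/15.9250
= 44.3350/15.9250
= 2.7840

z = 2.7840


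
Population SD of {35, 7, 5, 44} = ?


Mean = 22.7500
Variance = 291.1875
SD = sqrt(291.1875) = 17.0642

SD = 17.0642


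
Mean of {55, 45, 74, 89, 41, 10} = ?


Sum = 55 + 45 + 74 + 89 + 41 + 10 = 314
n = 6
Mean = 314/6 = 52.3333

Mean = 52.3333


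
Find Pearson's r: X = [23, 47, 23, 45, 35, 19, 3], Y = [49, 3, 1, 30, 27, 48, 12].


Mean X = 27.8571, Mean Y = 24.2857
SD X = 14.416544, SD Y = 18.359227
Cov = -28.816327
r = -28.816327/(14.416544*18.359227) = -0.1089

r = -0.1089


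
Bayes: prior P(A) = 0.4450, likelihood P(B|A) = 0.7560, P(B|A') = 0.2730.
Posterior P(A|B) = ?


P(B) = P(B|A)*P(A) + P(B|A')*P(A')
= 0.7560*0.4450 + 0.2730*0.5550
= 0.336420 + 0.151515 = 0.487935
P(A|B) = 0.336420/0.487935 = 0.6895

P(A|B) = 0.6895


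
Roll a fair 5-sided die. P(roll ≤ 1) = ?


Favorable outcomes (roll ≤ 1): 1
Total outcomes = 5
P = 1/5 = 0.2000

P = 0.2000


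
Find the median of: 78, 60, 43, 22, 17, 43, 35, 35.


Sorted: 17, 22, 35, 35, 43, 43, 60, 78
n = 8 (even)
Middle values: 35 and 43
Median = (35+43)/2 = 39.0000

Median = 39.0000


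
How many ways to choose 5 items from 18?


C(18,5) = 18!/(5! × 13!)
= 6402373705728000/(120 × 6227020800)
= 8568

C(18,5) = 8568


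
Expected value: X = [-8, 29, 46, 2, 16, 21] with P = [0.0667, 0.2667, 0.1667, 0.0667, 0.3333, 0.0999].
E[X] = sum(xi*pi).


E[X] = -8*0.0667 + 29*0.2667 + 46*0.1667 + 2*0.0667 + 16*0.3333 + 21*0.0999
= -0.5336 + 7.7343 + 7.6682 + 0.1334 + 5.3328 + 2.0979
= 22.4330

E[X] = 22.4330


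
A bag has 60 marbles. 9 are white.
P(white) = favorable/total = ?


P = 9/60 = 0.1500

P = 0.1500


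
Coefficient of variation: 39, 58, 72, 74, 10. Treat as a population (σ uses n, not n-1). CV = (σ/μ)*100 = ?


Mean = 50.6000
SD = 23.8462
CV = (23.8462/50.6000)*100 = 47.1268%

CV = 47.1268%


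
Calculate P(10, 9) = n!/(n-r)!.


P(10,9) = 10!/1!
= 3628800/1
= 3628800

P(10,9) = 3628800


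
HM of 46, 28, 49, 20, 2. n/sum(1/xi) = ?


Sum of reciprocals = 1/46 + 1/28 + 1/49 + 1/20 + 1/2 = 0.627862
HM = 5/0.627862 = 7.9635

HM = 7.9635


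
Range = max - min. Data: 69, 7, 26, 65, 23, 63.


Max = 69, Min = 7
Range = 69 - 7 = 62

Range = 62


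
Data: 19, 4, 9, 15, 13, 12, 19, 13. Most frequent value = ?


Frequencies: 4:1, 9:1, 12:1, 13:2, 15:1, 19:2
Max frequency = 2
Mode = 13, 19

Mode = 13, 19


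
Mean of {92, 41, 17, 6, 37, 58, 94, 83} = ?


Sum = 92 + 41 + 17 + 6 + 37 + 58 + 94 + 83 = 428
n = 8
Mean = 428/8 = 53.5000

Mean = 53.5000


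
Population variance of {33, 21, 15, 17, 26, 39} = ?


Mean = 25.1667
Squared deviations: 61.3611, 17.3611, 103.3611, 66.6944, 0.6944, 191.3611
Sum = 440.8333
Variance = 440.8333/6 = 73.4722

Variance = 73.4722


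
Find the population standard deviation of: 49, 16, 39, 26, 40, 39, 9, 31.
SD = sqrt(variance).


Mean = 31.1250
Variance = 158.3594
SD = sqrt(158.3594) = 12.5841

SD = 12.5841


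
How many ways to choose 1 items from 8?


C(8,1) = 8!/(1! × 7!)
= 40320/(1 × 5040)
= 8

C(8,1) = 8


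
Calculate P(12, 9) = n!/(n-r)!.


P(12,9) = 12!/3!
= 479001600/6
= 79833600

P(12,9) = 79833600


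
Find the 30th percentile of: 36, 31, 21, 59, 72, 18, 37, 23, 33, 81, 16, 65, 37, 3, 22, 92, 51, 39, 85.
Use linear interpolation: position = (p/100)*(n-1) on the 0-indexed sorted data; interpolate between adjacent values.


Sorted: 3, 16, 18, 21, 22, 23, 31, 33, 36, 37, 37, 39, 51, 59, 65, 72, 81, 85, 92
n = 19
Index = 30/100 * 18 = 5.4000
Lower = data[5] = 23, Upper = data[6] = 31
P30 = 23 + 0.4000*(8) = 26.2000

P30 = 26.2000


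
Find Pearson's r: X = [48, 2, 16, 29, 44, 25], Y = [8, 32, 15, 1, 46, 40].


Mean X = 27.3333, Mean Y = 23.6667
SD X = 15.723302, SD Y = 16.679995
Cov = -23.388889
r = -23.388889/(15.723302*16.679995) = -0.0892

r = -0.0892


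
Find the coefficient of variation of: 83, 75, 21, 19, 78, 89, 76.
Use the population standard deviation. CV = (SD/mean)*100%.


Mean = 63.0000
SD = 27.5525
CV = (27.5525/63.0000)*100 = 43.7342%

CV = 43.7342%


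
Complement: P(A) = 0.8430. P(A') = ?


P(not A) = 1 - 0.8430 = 0.1570

P(not A) = 0.1570


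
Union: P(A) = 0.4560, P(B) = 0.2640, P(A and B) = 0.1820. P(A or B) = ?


P(A∪B) = 0.4560 + 0.2640 - 0.1820
= 0.7200 - 0.1820
= 0.5380

P(A∪B) = 0.5380


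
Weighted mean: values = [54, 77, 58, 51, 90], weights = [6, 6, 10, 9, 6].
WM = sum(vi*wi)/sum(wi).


Numerator = 54*6 + 77*6 + 58*10 + 51*9 + 90*6 = 2365
Denominator = 6 + 6 + 10 + 9 + 6 = 37
WM = 2365/37 = 63.9189

WM = 63.9189


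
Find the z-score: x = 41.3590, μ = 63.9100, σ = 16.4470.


z = (41.3590 - 63.9100)/16.4470
= -22.5510/16.4470
= -1.3711

z = -1.3711


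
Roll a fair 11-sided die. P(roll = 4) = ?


Favorable outcomes (roll = 4): 1
Total outcomes = 11
P = 1/11 = 0.0909

P = 0.0909


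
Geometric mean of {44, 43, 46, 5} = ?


Product = 44 × 43 × 46 × 5 = 435160
GM = 435160^(1/4) = 25.6840

GM = 25.6840


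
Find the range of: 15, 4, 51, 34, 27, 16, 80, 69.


Max = 80, Min = 4
Range = 80 - 4 = 76

Range = 76


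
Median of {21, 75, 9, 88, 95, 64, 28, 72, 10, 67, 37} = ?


Sorted: 9, 10, 21, 28, 37, 64, 67, 72, 75, 88, 95
n = 11 (odd)
Middle value = 64

Median = 64


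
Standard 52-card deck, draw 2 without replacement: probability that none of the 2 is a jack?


P(no jacks) = (48/52) × (47/51)
= 0.8507

P = 0.8507


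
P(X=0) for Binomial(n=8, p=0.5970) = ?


C(8,0) = 1
p^0 = 1.000000
(1-p)^8 = 0.000696
P = 1 * 1.000000 * 0.000696 = 0.0007

P(X=0) = 0.0007


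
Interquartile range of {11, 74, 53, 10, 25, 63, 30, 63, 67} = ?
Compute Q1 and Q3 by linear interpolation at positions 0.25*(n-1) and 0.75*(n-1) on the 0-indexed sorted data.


Sorted: 10, 11, 25, 30, 53, 63, 63, 67, 74
Q1 (25th %ile) = 25.0000
Q3 (75th %ile) = 63.0000
IQR = 63.0000 - 25.0000 = 38.0000

IQR = 38.0000


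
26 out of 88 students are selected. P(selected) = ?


P = 26/88 = 0.2955

P = 0.2955


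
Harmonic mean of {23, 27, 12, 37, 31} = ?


Sum of reciprocals = 1/23 + 1/27 + 1/12 + 1/37 + 1/31 = 0.223134
HM = 5/0.223134 = 22.4081

HM = 22.4081


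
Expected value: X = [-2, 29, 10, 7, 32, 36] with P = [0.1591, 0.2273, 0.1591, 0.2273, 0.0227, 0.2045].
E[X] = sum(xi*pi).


E[X] = -2*0.1591 + 29*0.2273 + 10*0.1591 + 7*0.2273 + 32*0.0227 + 36*0.2045
= -0.3182 + 6.5917 + 1.5910 + 1.5911 + 0.7264 + 7.3620
= 17.5440

E[X] = 17.5440


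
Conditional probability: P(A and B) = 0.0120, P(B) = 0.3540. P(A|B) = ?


P(A|B) = 0.0120/0.3540 = 0.0339

P(A|B) = 0.0339


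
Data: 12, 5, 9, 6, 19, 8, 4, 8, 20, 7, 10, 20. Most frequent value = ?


Frequencies: 4:1, 5:1, 6:1, 7:1, 8:2, 9:1, 10:1, 12:1, 19:1, 20:2
Max frequency = 2
Mode = 8, 20

Mode = 8, 20


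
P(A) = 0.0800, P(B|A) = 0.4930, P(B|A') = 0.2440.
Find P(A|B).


P(B) = P(B|A)*P(A) + P(B|A')*P(A')
= 0.4930*0.0800 + 0.2440*0.9200
= 0.039440 + 0.224480 = 0.263920
P(A|B) = 0.039440/0.263920 = 0.1494

P(A|B) = 0.1494


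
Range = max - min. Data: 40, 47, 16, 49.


Max = 49, Min = 16
Range = 49 - 16 = 33

Range = 33


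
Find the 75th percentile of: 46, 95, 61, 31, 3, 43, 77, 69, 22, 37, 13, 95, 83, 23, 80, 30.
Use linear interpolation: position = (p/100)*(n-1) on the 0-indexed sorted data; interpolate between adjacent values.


Sorted: 3, 13, 22, 23, 30, 31, 37, 43, 46, 61, 69, 77, 80, 83, 95, 95
n = 16
Index = 75/100 * 15 = 11.2500
Lower = data[11] = 77, Upper = data[12] = 80
P75 = 77 + 0.2500*(3) = 77.7500

P75 = 77.7500


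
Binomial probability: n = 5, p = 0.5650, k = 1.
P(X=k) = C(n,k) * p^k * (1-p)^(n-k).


C(5,1) = 5
p^1 = 0.565000
(1-p)^4 = 0.035806
P = 5 * 0.565000 * 0.035806 = 0.1012

P(X=1) = 0.1012


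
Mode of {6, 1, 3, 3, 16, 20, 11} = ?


Frequencies: 1:1, 3:2, 6:1, 11:1, 16:1, 20:1
Max frequency = 2
Mode = 3

Mode = 3


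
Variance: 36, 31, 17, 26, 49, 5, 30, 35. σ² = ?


Mean = 28.6250
Squared deviations: 54.3906, 5.6406, 135.1406, 6.8906, 415.1406, 558.1406, 1.8906, 40.6406
Sum = 1217.8750
Variance = 1217.8750/8 = 152.2344

Variance = 152.2344


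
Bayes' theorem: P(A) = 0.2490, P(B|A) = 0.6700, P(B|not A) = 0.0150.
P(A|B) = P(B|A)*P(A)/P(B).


P(B) = P(B|A)*P(A) + P(B|A')*P(A')
= 0.6700*0.2490 + 0.0150*0.7510
= 0.166830 + 0.011265 = 0.178095
P(A|B) = 0.166830/0.178095 = 0.9367

P(A|B) = 0.9367


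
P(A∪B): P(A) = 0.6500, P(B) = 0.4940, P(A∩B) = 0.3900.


P(A∪B) = 0.6500 + 0.4940 - 0.3900
= 1.1440 - 0.3900
= 0.7540

P(A∪B) = 0.7540


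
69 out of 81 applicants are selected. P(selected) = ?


P = 69/81 = 0.8519

P = 0.8519


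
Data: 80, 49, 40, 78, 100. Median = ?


Sorted: 40, 49, 78, 80, 100
n = 5 (odd)
Middle value = 78

Median = 78


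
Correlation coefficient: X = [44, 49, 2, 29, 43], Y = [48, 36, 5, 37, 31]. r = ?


Mean X = 33.4000, Mean Y = 31.4000
SD X = 17.048167, SD Y = 14.319218
Cov = 209.640000
r = 209.640000/(17.048167*14.319218) = 0.8588

r = 0.8588


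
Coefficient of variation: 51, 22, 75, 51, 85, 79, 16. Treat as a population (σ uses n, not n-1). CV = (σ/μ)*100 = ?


Mean = 54.1429
SD = 25.3908
CV = (25.3908/54.1429)*100 = 46.8960%

CV = 46.8960%


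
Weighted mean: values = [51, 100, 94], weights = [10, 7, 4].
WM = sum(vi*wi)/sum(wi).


Numerator = 51*10 + 100*7 + 94*4 = 1586
Denominator = 10 + 7 + 4 = 21
WM = 1586/21 = 75.5238

WM = 75.5238


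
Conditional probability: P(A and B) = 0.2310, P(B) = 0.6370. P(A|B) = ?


P(A|B) = 0.2310/0.6370 = 0.3626

P(A|B) = 0.3626


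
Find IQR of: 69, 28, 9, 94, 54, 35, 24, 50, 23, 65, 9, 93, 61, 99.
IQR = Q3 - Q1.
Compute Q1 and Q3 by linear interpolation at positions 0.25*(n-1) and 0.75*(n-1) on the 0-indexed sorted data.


Sorted: 9, 9, 23, 24, 28, 35, 50, 54, 61, 65, 69, 93, 94, 99
Q1 (25th %ile) = 25.0000
Q3 (75th %ile) = 68.0000
IQR = 68.0000 - 25.0000 = 43.0000

IQR = 43.0000


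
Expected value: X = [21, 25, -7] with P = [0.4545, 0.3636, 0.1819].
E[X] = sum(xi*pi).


E[X] = 21*0.4545 + 25*0.3636 - 7*0.1819
= 9.5445 + 9.0900 - 1.2733
= 17.3612

E[X] = 17.3612


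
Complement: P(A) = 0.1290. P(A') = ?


P(not A) = 1 - 0.1290 = 0.8710

P(not A) = 0.8710


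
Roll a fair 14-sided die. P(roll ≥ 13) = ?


Favorable outcomes (roll ≥ 13): 2
Total outcomes = 14
P = 2/14 = 0.1429

P = 0.1429


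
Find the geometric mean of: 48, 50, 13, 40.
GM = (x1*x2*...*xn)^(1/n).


Product = 48 × 50 × 13 × 40 = 1248000
GM = 1248000^(1/4) = 33.4236

GM = 33.4236


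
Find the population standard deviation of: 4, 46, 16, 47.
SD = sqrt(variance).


Mean = 28.2500
Variance = 351.1875
SD = sqrt(351.1875) = 18.7400

SD = 18.7400


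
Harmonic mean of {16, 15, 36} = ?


Sum of reciprocals = 1/16 + 1/15 + 1/36 = 0.156944
HM = 3/0.156944 = 19.1150

HM = 19.1150


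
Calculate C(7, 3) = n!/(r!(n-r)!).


C(7,3) = 7!/(3! × 4!)
= 5040/(6 × 24)
= 35

C(7,3) = 35


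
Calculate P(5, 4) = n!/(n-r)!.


P(5,4) = 5!/1!
= 120/1
= 120

P(5,4) = 120


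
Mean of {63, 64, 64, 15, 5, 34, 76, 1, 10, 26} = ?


Sum = 63 + 64 + 64 + 15 + 5 + 34 + 76 + 1 + 10 + 26 = 358
n = 10
Mean = 358/10 = 35.8000

Mean = 35.8000


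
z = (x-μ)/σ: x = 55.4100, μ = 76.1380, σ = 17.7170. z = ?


z = (55.4100 - 76.1380)/17.7170
= -20.7280/17.7170
= -1.1699

z = -1.1699


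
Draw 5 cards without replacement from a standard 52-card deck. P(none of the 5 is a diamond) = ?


P(no diamonds) = (39/52) × (38/51) × (37/50) × (36/49) × (35/48)
= 0.2215

P = 0.2215


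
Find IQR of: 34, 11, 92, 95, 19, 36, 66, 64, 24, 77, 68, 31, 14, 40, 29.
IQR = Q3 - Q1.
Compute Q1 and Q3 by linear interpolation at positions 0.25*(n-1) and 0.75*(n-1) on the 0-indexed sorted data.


Sorted: 11, 14, 19, 24, 29, 31, 34, 36, 40, 64, 66, 68, 77, 92, 95
Q1 (25th %ile) = 26.5000
Q3 (75th %ile) = 67.0000
IQR = 67.0000 - 26.5000 = 40.5000

IQR = 40.5000


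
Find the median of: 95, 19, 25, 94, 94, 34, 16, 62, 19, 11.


Sorted: 11, 16, 19, 19, 25, 34, 62, 94, 94, 95
n = 10 (even)
Middle values: 25 and 34
Median = (25+34)/2 = 29.5000

Median = 29.5000


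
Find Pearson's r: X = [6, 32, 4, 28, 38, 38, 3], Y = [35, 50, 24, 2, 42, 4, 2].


Mean X = 21.2857, Mean Y = 22.7143
SD X = 15.049578, SD Y = 18.812718
Cov = 47.367347
r = 47.367347/(15.049578*18.812718) = 0.1673

r = 0.1673


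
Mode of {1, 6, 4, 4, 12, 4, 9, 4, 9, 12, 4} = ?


Frequencies: 1:1, 4:5, 6:1, 9:2, 12:2
Max frequency = 5
Mode = 4

Mode = 4


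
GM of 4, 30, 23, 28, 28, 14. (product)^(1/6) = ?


Product = 4 × 30 × 23 × 28 × 28 × 14 = 30293760
GM = 30293760^(1/6) = 17.6560

GM = 17.6560


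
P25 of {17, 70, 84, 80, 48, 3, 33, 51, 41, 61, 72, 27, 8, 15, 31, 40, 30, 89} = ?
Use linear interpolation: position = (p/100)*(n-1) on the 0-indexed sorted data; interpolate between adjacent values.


Sorted: 3, 8, 15, 17, 27, 30, 31, 33, 40, 41, 48, 51, 61, 70, 72, 80, 84, 89
n = 18
Index = 25/100 * 17 = 4.2500
Lower = data[4] = 27, Upper = data[5] = 30
P25 = 27 + 0.2500*(3) = 27.7500

P25 = 27.7500


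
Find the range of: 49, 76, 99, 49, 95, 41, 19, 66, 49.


Max = 99, Min = 19
Range = 99 - 19 = 80

Range = 80


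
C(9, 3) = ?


C(9,3) = 9!/(3! × 6!)
= 362880/(6 × 720)
= 84

C(9,3) = 84


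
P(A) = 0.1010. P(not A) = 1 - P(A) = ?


P(not A) = 1 - 0.1010 = 0.8990

P(not A) = 0.8990


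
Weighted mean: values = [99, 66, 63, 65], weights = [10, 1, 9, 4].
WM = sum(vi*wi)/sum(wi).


Numerator = 99*10 + 66*1 + 63*9 + 65*4 = 1883
Denominator = 10 + 1 + 9 + 4 = 24
WM = 1883/24 = 78.4583

WM = 78.4583


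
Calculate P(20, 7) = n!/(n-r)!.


P(20,7) = 20!/13!
= 2432902008176640000/6227020800
= 390700800

P(20,7) = 390700800


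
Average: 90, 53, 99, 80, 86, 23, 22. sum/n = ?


Sum = 90 + 53 + 99 + 80 + 86 + 23 + 22 = 453
n = 7
Mean = 453/7 = 64.7143

Mean = 64.7143


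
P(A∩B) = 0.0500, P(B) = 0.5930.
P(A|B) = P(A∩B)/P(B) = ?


P(A|B) = 0.0500/0.5930 = 0.0843

P(A|B) = 0.0843


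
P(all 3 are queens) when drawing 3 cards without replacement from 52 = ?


P(all queens) = (4/52) × (3/51) × (2/50)
= 0.0002

P = 0.0002


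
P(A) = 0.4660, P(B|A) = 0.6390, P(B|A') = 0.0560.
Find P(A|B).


P(B) = P(B|A)*P(A) + P(B|A')*P(A')
= 0.6390*0.4660 + 0.0560*0.5340
= 0.297774 + 0.029904 = 0.327678
P(A|B) = 0.297774/0.327678 = 0.9087

P(A|B) = 0.9087


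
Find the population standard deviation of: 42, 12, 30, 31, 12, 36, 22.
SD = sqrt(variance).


Mean = 26.4286
Variance = 114.8163
SD = sqrt(114.8163) = 10.7152

SD = 10.7152


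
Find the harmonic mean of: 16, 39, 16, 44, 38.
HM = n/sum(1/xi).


Sum of reciprocals = 1/16 + 1/39 + 1/16 + 1/44 + 1/38 = 0.199684
HM = 5/0.199684 = 25.0396

HM = 25.0396


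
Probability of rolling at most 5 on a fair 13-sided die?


Favorable outcomes (roll ≤ 5): 5
Total outcomes = 13
P = 5/13 = 0.3846

P = 0.3846


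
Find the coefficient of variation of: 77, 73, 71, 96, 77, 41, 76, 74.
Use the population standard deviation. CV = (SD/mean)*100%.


Mean = 73.1250
SD = 14.1372
CV = (14.1372/73.1250)*100 = 19.3329%

CV = 19.3329%


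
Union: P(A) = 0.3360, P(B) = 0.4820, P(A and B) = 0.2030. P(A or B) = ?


P(A∪B) = 0.3360 + 0.4820 - 0.2030
= 0.8180 - 0.2030
= 0.6150

P(A∪B) = 0.6150


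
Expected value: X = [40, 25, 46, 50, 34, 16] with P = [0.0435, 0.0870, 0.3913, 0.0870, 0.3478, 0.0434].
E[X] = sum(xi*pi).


E[X] = 40*0.0435 + 25*0.0870 + 46*0.3913 + 50*0.0870 + 34*0.3478 + 16*0.0434
= 1.7400 + 2.1750 + 17.9998 + 4.3500 + 11.8252 + 0.6944
= 38.7844

E[X] = 38.7844


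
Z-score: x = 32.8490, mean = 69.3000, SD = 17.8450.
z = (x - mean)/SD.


z = (32.8490 - 69.3000)/17.8450
= -36.4510/17.8450
= -2.0426

z = -2.0426


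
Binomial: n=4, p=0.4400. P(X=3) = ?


C(4,3) = 4
p^3 = 0.085184
(1-p)^1 = 0.560000
P = 4 * 0.085184 * 0.560000 = 0.1908

P(X=3) = 0.1908


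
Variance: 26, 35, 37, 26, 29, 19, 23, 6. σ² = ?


Mean = 25.1250
Squared deviations: 0.7656, 97.5156, 141.0156, 0.7656, 15.0156, 37.5156, 4.5156, 365.7656
Sum = 662.8750
Variance = 662.8750/8 = 82.8594

Variance = 82.8594


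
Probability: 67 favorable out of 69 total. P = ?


P = 67/69 = 0.9710

P = 0.9710


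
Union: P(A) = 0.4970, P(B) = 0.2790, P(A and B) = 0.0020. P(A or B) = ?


P(A∪B) = 0.4970 + 0.2790 - 0.0020
= 0.7760 - 0.0020
= 0.7740

P(A∪B) = 0.7740


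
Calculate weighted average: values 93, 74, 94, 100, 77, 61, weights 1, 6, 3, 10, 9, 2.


Numerator = 93*1 + 74*6 + 94*3 + 100*10 + 77*9 + 61*2 = 2634
Denominator = 1 + 6 + 3 + 10 + 9 + 2 = 31
WM = 2634/31 = 84.9677

WM = 84.9677


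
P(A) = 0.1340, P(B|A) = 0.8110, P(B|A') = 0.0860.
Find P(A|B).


P(B) = P(B|A)*P(A) + P(B|A')*P(A')
= 0.8110*0.1340 + 0.0860*0.8660
= 0.108674 + 0.074476 = 0.183150
P(A|B) = 0.108674/0.183150 = 0.5934

P(A|B) = 0.5934


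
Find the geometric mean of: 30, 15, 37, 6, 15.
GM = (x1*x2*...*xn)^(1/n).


Product = 30 × 15 × 37 × 6 × 15 = 1498500
GM = 1498500^(1/5) = 17.1843

GM = 17.1843


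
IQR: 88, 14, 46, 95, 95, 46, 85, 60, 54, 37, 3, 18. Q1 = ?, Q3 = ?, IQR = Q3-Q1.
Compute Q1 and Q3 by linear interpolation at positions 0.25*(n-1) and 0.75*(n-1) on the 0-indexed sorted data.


Sorted: 3, 14, 18, 37, 46, 46, 54, 60, 85, 88, 95, 95
Q1 (25th %ile) = 32.2500
Q3 (75th %ile) = 85.7500
IQR = 85.7500 - 32.2500 = 53.5000

IQR = 53.5000


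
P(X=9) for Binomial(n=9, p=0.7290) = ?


C(9,9) = 1
p^9 = 0.058150
(1-p)^0 = 1.000000
P = 1 * 0.058150 * 1.000000 = 0.0581

P(X=9) = 0.0581


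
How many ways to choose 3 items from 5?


C(5,3) = 5!/(3! × 2!)
= 120/(6 × 2)
= 10

C(5,3) = 10


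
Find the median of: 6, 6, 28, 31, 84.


Sorted: 6, 6, 28, 31, 84
n = 5 (odd)
Middle value = 28

Median = 28


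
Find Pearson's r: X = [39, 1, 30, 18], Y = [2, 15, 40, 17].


Mean X = 22.0000, Mean Y = 18.5000
SD X = 14.230249, SD Y = 13.683932
Cov = -7.250000
r = -7.250000/(14.230249*13.683932) = -0.0372

r = -0.0372


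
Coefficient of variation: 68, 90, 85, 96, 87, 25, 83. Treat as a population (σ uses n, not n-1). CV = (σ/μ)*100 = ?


Mean = 76.2857
SD = 22.3972
CV = (22.3972/76.2857)*100 = 29.3596%

CV = 29.3596%


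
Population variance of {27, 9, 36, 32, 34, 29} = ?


Mean = 27.8333
Squared deviations: 0.6944, 354.6944, 66.6944, 17.3611, 38.0278, 1.3611
Sum = 478.8333
Variance = 478.8333/6 = 79.8056

Variance = 79.8056


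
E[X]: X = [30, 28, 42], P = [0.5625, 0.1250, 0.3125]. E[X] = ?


E[X] = 30*0.5625 + 28*0.1250 + 42*0.3125
= 16.8750 + 3.5000 + 13.1250
= 33.5000

E[X] = 33.5000


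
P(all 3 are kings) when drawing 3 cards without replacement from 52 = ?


P(all kings) = (4/52) × (3/51) × (2/50)
= 0.0002

P = 0.0002


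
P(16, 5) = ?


P(16,5) = 16!/11!
= 20922789888000/39916800
= 524160

P(16,5) = 524160


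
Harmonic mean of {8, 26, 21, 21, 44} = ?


Sum of reciprocals = 1/8 + 1/26 + 1/21 + 1/21 + 1/44 = 0.281427
HM = 5/0.281427 = 17.7666

HM = 17.7666


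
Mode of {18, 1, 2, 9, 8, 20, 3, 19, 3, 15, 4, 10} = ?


Frequencies: 1:1, 2:1, 3:2, 4:1, 8:1, 9:1, 10:1, 15:1, 18:1, 19:1, 20:1
Max frequency = 2
Mode = 3

Mode = 3


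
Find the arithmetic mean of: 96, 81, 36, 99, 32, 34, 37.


Sum = 96 + 81 + 36 + 99 + 32 + 34 + 37 = 415
n = 7
Mean = 415/7 = 59.2857

Mean = 59.2857


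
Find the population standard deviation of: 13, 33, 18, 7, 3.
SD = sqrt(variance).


Mean = 14.8000
Variance = 108.9600
SD = sqrt(108.9600) = 10.4384

SD = 10.4384


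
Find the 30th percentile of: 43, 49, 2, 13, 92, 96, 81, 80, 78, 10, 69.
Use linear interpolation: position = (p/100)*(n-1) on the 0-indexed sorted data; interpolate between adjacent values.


Sorted: 2, 10, 13, 43, 49, 69, 78, 80, 81, 92, 96
n = 11
Index = 30/100 * 10 = 3.0000
Lower = data[3] = 43, Upper = data[4] = 49
P30 = 43 + 0*(6) = 43.0000

P30 = 43.0000


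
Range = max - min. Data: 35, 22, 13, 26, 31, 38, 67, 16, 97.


Max = 97, Min = 13
Range = 97 - 13 = 84

Range = 84


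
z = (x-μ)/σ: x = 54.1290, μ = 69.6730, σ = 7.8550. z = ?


z = (54.1290 - 69.6730)/7.8550
= -15.5440/7.8550
= -1.9789

z = -1.9789


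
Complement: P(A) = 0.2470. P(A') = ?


P(not A) = 1 - 0.2470 = 0.7530

P(not A) = 0.7530


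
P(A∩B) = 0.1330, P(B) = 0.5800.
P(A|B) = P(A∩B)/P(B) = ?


P(A|B) = 0.1330/0.5800 = 0.2293

P(A|B) = 0.2293


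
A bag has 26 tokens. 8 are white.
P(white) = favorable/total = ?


P = 8/26 = 0.3077

P = 0.3077


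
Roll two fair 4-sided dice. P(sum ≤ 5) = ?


Total outcomes = 4×4 = 16
Favorable (sum ≤ 5): 10
P = 10/16 = 0.6250

P = 0.6250


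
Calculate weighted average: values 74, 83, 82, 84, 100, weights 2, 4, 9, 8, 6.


Numerator = 74*2 + 83*4 + 82*9 + 84*8 + 100*6 = 2490
Denominator = 2 + 4 + 9 + 8 + 6 = 29
WM = 2490/29 = 85.8621

WM = 85.8621


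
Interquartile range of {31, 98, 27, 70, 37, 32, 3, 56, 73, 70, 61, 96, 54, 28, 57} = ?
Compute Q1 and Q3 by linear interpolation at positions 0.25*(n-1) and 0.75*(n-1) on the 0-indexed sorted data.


Sorted: 3, 27, 28, 31, 32, 37, 54, 56, 57, 61, 70, 70, 73, 96, 98
Q1 (25th %ile) = 31.5000
Q3 (75th %ile) = 70.0000
IQR = 70.0000 - 31.5000 = 38.5000

IQR = 38.5000


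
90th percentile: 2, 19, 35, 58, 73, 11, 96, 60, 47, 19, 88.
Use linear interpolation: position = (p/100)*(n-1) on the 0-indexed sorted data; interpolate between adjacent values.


Sorted: 2, 11, 19, 19, 35, 47, 58, 60, 73, 88, 96
n = 11
Index = 90/100 * 10 = 9.0000
Lower = data[9] = 88, Upper = data[10] = 96
P90 = 88 + 0*(8) = 88.0000

P90 = 88.0000


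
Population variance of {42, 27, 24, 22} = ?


Mean = 28.7500
Squared deviations: 175.5625, 3.0625, 22.5625, 45.5625
Sum = 246.7500
Variance = 246.7500/4 = 61.6875

Variance = 61.6875


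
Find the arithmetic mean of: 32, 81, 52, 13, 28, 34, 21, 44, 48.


Sum = 32 + 81 + 52 + 13 + 28 + 34 + 21 + 44 + 48 = 353
n = 9
Mean = 353/9 = 39.2222

Mean = 39.2222


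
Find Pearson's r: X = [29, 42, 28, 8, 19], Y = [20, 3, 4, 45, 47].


Mean X = 25.2000, Mean Y = 23.8000
SD X = 11.303097, SD Y = 19.114392
Cov = -185.560000
r = -185.560000/(11.303097*19.114392) = -0.8589

r = -0.8589


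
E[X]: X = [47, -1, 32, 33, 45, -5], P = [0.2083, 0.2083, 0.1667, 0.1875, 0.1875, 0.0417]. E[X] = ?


E[X] = 47*0.2083 - 1*0.2083 + 32*0.1667 + 33*0.1875 + 45*0.1875 - 5*0.0417
= 9.7901 - 0.2083 + 5.3344 + 6.1875 + 8.4375 - 0.2085
= 29.3327

E[X] = 29.3327


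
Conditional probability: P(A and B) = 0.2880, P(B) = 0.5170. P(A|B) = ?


P(A|B) = 0.2880/0.5170 = 0.5571

P(A|B) = 0.5571


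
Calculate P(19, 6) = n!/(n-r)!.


P(19,6) = 19!/13!
= 121645100408832000/6227020800
= 19535040

P(19,6) = 19535040


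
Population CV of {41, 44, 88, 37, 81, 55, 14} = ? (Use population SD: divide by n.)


Mean = 51.4286
SD = 23.8977
CV = (23.8977/51.4286)*100 = 46.4678%

CV = 46.4678%


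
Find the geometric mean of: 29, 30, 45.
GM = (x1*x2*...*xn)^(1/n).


Product = 29 × 30 × 45 = 39150
GM = 39150^(1/3) = 33.9555

GM = 33.9555


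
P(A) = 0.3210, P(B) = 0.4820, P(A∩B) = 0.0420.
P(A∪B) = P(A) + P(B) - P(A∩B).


P(A∪B) = 0.3210 + 0.4820 - 0.0420
= 0.8030 - 0.0420
= 0.7610

P(A∪B) = 0.7610


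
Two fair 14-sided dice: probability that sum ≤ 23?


Total outcomes = 14×14 = 196
Favorable (sum ≤ 23): 181
P = 181/196 = 0.9235

P = 0.9235


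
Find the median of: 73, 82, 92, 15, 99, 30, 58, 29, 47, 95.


Sorted: 15, 29, 30, 47, 58, 73, 82, 92, 95, 99
n = 10 (even)
Middle values: 58 and 73
Median = (58+73)/2 = 65.5000

Median = 65.5000


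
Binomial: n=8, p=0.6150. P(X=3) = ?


C(8,3) = 56
p^3 = 0.232608
(1-p)^5 = 0.008459
P = 56 * 0.232608 * 0.008459 = 0.1102

P(X=3) = 0.1102


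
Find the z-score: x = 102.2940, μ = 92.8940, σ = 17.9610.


z = (102.2940 - 92.8940)/17.9610
= 9.4000/17.9610
= 0.5234

z = 0.5234


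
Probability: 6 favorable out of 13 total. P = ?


P = 6/13 = 0.4615

P = 0.4615


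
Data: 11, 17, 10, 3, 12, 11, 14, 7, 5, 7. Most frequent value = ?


Frequencies: 3:1, 5:1, 7:2, 10:1, 11:2, 12:1, 14:1, 17:1
Max frequency = 2
Mode = 7, 11

Mode = 7, 11


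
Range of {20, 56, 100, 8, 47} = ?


Max = 100, Min = 8
Range = 100 - 8 = 92

Range = 92


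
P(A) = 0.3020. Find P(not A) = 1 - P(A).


P(not A) = 1 - 0.3020 = 0.6980

P(not A) = 0.6980


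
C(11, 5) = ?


C(11,5) = 11!/(5! × 6!)
= 39916800/(120 × 720)
= 462

C(11,5) = 462


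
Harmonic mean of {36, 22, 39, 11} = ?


Sum of reciprocals = 1/36 + 1/22 + 1/39 + 1/11 = 0.189782
HM = 4/0.189782 = 21.0768

HM = 21.0768


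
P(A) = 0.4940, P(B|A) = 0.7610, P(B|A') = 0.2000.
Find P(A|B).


P(B) = P(B|A)*P(A) + P(B|A')*P(A')
= 0.7610*0.4940 + 0.2000*0.5060
= 0.375934 + 0.101200 = 0.477134
P(A|B) = 0.375934/0.477134 = 0.7879

P(A|B) = 0.7879


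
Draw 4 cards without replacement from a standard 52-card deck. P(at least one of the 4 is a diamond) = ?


P(at least one) = 1 - P(none)
P(none) = (39/52) × (38/51) × (37/50) × (36/49) = 0.303818
P(at least one) = 1 - 0.303818 = 0.6962

P = 0.6962


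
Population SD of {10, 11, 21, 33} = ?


Mean = 18.7500
Variance = 86.1875
SD = sqrt(86.1875) = 9.2837

SD = 9.2837


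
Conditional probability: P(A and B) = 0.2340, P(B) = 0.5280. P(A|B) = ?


P(A|B) = 0.2340/0.5280 = 0.4432

P(A|B) = 0.4432


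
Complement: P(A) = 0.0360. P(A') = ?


P(not A) = 1 - 0.0360 = 0.9640

P(not A) = 0.9640


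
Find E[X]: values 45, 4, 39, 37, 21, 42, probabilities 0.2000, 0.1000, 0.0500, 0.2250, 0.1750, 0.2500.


E[X] = 45*0.2000 + 4*0.1000 + 39*0.0500 + 37*0.2250 + 21*0.1750 + 42*0.2500
= 9.0000 + 0.4000 + 1.9500 + 8.3250 + 3.6750 + 10.5000
= 33.8500

E[X] = 33.8500


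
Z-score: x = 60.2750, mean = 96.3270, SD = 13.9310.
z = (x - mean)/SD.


z = (60.2750 - 96.3270)/13.9310
= -36.0520/13.9310
= -2.5879

z = -2.5879


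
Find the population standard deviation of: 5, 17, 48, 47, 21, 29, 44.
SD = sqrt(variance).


Mean = 30.1429
Variance = 240.6939
SD = sqrt(240.6939) = 15.5143

SD = 15.5143


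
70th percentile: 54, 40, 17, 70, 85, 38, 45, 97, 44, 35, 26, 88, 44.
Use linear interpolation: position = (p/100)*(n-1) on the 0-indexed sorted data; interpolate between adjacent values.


Sorted: 17, 26, 35, 38, 40, 44, 44, 45, 54, 70, 85, 88, 97
n = 13
Index = 70/100 * 12 = 8.4000
Lower = data[8] = 54, Upper = data[9] = 70
P70 = 54 + 0.4000*(16) = 60.4000

P70 = 60.4000


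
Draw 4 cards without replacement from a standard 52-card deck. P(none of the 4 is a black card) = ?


P(no black cards) = (26/52) × (25/51) × (24/50) × (23/49)
= 0.0552

P = 0.0552


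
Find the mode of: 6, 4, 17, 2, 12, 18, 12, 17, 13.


Frequencies: 2:1, 4:1, 6:1, 12:2, 13:1, 17:2, 18:1
Max frequency = 2
Mode = 12, 17

Mode = 12, 17


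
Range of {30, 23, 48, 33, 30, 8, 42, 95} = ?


Max = 95, Min = 8
Range = 95 - 8 = 87

Range = 87


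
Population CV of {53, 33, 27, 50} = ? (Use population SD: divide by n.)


Mean = 40.7500
SD = 11.0085
CV = (11.0085/40.7500)*100 = 27.0148%

CV = 27.0148%


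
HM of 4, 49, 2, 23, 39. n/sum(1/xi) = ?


Sum of reciprocals = 1/4 + 1/49 + 1/2 + 1/23 + 1/39 = 0.839527
HM = 5/0.839527 = 5.9557

HM = 5.9557


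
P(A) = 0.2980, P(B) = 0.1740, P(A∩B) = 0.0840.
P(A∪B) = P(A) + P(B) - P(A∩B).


P(A∪B) = 0.2980 + 0.1740 - 0.0840
= 0.4720 - 0.0840
= 0.3880

P(A∪B) = 0.3880


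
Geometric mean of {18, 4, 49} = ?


Product = 18 × 4 × 49 = 3528
GM = 3528^(1/3) = 15.2233

GM = 15.2233


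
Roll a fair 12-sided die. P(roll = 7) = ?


Favorable outcomes (roll = 7): 1
Total outcomes = 12
P = 1/12 = 0.0833

P = 0.0833


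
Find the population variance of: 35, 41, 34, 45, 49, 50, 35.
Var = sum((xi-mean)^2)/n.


Mean = 41.2857
Squared deviations: 39.5102, 0.0816, 53.0816, 13.7959, 59.5102, 75.9388, 39.5102
Sum = 281.4286
Variance = 281.4286/7 = 40.2041

Variance = 40.2041


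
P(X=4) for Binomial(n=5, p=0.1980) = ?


C(5,4) = 5
p^4 = 0.001537
(1-p)^1 = 0.802000
P = 5 * 0.001537 * 0.802000 = 0.0062

P(X=4) = 0.0062


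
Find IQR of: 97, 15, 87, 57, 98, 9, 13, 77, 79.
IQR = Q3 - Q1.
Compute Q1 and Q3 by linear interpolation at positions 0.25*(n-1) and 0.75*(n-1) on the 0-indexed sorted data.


Sorted: 9, 13, 15, 57, 77, 79, 87, 97, 98
Q1 (25th %ile) = 15.0000
Q3 (75th %ile) = 87.0000
IQR = 87.0000 - 15.0000 = 72.0000

IQR = 72.0000


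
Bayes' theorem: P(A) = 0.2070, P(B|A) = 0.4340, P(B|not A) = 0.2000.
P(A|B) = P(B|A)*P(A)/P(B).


P(B) = P(B|A)*P(A) + P(B|A')*P(A')
= 0.4340*0.2070 + 0.2000*0.7930
= 0.089838 + 0.158600 = 0.248438
P(A|B) = 0.089838/0.248438 = 0.3616

P(A|B) = 0.3616


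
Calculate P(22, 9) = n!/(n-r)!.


P(22,9) = 22!/13!
= 1124000727777607680000/6227020800
= 180503769600

P(22,9) = 180503769600


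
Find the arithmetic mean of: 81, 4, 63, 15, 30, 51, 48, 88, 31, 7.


Sum = 81 + 4 + 63 + 15 + 30 + 51 + 48 + 88 + 31 + 7 = 418
n = 10
Mean = 418/10 = 41.8000

Mean = 41.8000


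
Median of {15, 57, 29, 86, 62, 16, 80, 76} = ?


Sorted: 15, 16, 29, 57, 62, 76, 80, 86
n = 8 (even)
Middle values: 57 and 62
Median = (57+62)/2 = 59.5000

Median = 59.5000


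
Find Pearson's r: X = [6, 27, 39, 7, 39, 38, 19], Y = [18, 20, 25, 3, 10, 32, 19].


Mean X = 25.0000, Mean Y = 18.1429
SD X = 13.554124, SD Y = 8.773801
Cov = 62.285714
r = 62.285714/(13.554124*8.773801) = 0.5238

r = 0.5238


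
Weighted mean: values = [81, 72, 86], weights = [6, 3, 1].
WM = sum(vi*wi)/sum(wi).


Numerator = 81*6 + 72*3 + 86*1 = 788
Denominator = 6 + 3 + 1 = 10
WM = 788/10 = 78.8000

WM = 78.8000


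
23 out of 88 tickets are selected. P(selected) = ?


P = 23/88 = 0.2614

P = 0.2614


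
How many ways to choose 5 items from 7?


C(7,5) = 7!/(5! × 2!)
= 5040/(120 × 2)
= 21

C(7,5) = 21


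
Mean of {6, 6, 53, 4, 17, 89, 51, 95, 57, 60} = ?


Sum = 6 + 6 + 53 + 4 + 17 + 89 + 51 + 95 + 57 + 60 = 438
n = 10
Mean = 438/10 = 43.8000

Mean = 43.8000


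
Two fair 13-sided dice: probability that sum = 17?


Total outcomes = 13×13 = 169
Favorable (sum = 17): 10
P = 10/169 = 0.0592

P = 0.0592


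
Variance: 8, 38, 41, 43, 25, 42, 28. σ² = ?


Mean = 32.1429
Squared deviations: 582.8776, 34.3061, 78.4490, 117.8776, 51.0204, 97.1633, 17.1633
Sum = 978.8571
Variance = 978.8571/7 = 139.8367

Variance = 139.8367


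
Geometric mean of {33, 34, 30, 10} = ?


Product = 33 × 34 × 30 × 10 = 336600
GM = 336600^(1/4) = 24.0868

GM = 24.0868


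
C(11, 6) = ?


C(11,6) = 11!/(6! × 5!)
= 39916800/(720 × 120)
= 462

C(11,6) = 462


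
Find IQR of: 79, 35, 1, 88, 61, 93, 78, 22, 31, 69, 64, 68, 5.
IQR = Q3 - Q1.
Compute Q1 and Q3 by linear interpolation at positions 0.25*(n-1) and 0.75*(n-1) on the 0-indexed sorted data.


Sorted: 1, 5, 22, 31, 35, 61, 64, 68, 69, 78, 79, 88, 93
Q1 (25th %ile) = 31.0000
Q3 (75th %ile) = 78.0000
IQR = 78.0000 - 31.0000 = 47.0000

IQR = 47.0000


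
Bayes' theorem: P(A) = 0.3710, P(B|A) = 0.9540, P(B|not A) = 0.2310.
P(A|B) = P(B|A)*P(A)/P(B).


P(B) = P(B|A)*P(A) + P(B|A')*P(A')
= 0.9540*0.3710 + 0.2310*0.6290
= 0.353934 + 0.145299 = 0.499233
P(A|B) = 0.353934/0.499233 = 0.7090

P(A|B) = 0.7090


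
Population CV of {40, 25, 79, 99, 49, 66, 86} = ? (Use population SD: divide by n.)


Mean = 63.4286
SD = 24.6626
CV = (24.6626/63.4286)*100 = 38.8825%

CV = 38.8825%


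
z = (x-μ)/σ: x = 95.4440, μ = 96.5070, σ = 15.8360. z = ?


z = (95.4440 - 96.5070)/15.8360
= -1.0630/15.8360
= -0.0671

z = -0.0671


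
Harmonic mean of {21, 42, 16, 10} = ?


Sum of reciprocals = 1/21 + 1/42 + 1/16 + 1/10 = 0.233929
HM = 4/0.233929 = 17.0992

HM = 17.0992


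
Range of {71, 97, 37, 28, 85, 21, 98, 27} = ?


Max = 98, Min = 21
Range = 98 - 21 = 77

Range = 77


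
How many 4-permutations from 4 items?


P(4,4) = 4!/0!
= 24/1
= 24

P(4,4) = 24


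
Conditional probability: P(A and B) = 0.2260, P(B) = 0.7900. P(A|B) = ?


P(A|B) = 0.2260/0.7900 = 0.2861

P(A|B) = 0.2861


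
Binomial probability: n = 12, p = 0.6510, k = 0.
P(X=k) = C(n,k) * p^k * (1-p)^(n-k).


C(12,0) = 1
p^0 = 1.000000
(1-p)^12 = 3.265165e-06
P = 1 * 1.000000 * 3.265165e-06 = 3.2652e-06

P(X=0) = 3.2652e-06


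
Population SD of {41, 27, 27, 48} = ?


Mean = 35.7500
Variance = 82.6875
SD = sqrt(82.6875) = 9.0933

SD = 9.0933


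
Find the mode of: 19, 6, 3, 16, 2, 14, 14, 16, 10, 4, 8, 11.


Frequencies: 2:1, 3:1, 4:1, 6:1, 8:1, 10:1, 11:1, 14:2, 16:2, 19:1
Max frequency = 2
Mode = 14, 16

Mode = 14, 16


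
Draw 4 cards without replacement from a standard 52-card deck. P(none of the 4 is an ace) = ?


P(no aces) = (48/52) × (47/51) × (46/50) × (45/49)
= 0.7187

P = 0.7187


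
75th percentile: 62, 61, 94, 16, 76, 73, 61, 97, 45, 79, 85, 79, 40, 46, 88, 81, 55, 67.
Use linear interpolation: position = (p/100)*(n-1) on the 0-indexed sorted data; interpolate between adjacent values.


Sorted: 16, 40, 45, 46, 55, 61, 61, 62, 67, 73, 76, 79, 79, 81, 85, 88, 94, 97
n = 18
Index = 75/100 * 17 = 12.7500
Lower = data[12] = 79, Upper = data[13] = 81
P75 = 79 + 0.7500*(2) = 80.5000

P75 = 80.5000


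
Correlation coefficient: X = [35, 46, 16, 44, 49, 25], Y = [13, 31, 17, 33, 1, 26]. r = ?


Mean X = 35.8333, Mean Y = 20.1667
SD X = 11.936173, SD Y = 11.141763
Cov = -5.305556
r = -5.305556/(11.936173*11.141763) = -0.0399

r = -0.0399


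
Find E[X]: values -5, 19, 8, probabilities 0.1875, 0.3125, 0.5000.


E[X] = -5*0.1875 + 19*0.3125 + 8*0.5000
= -0.9375 + 5.9375 + 4.0000
= 9.0000

E[X] = 9.0000


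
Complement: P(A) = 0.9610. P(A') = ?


P(not A) = 1 - 0.9610 = 0.0390

P(not A) = 0.0390


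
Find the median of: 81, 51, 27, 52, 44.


Sorted: 27, 44, 51, 52, 81
n = 5 (odd)
Middle value = 51

Median = 51


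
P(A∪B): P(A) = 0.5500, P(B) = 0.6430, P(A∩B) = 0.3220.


P(A∪B) = 0.5500 + 0.6430 - 0.3220
= 1.1930 - 0.3220
= 0.8710

P(A∪B) = 0.8710


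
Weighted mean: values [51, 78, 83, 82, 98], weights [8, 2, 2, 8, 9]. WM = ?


Numerator = 51*8 + 78*2 + 83*2 + 82*8 + 98*9 = 2268
Denominator = 8 + 2 + 2 + 8 + 9 = 29
WM = 2268/29 = 78.2069

WM = 78.2069


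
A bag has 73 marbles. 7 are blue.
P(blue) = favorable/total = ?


P = 7/73 = 0.0959

P = 0.0959


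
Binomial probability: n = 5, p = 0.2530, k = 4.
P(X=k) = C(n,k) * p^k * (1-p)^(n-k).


C(5,4) = 5
p^4 = 0.004097
(1-p)^1 = 0.747000
P = 5 * 0.004097 * 0.747000 = 0.0153

P(X=4) = 0.0153


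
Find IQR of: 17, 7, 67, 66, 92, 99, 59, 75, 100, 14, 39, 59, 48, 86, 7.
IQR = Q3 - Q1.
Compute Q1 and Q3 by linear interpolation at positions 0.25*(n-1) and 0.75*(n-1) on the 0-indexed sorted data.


Sorted: 7, 7, 14, 17, 39, 48, 59, 59, 66, 67, 75, 86, 92, 99, 100
Q1 (25th %ile) = 28.0000
Q3 (75th %ile) = 80.5000
IQR = 80.5000 - 28.0000 = 52.5000

IQR = 52.5000


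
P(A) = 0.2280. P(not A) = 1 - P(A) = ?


P(not A) = 1 - 0.2280 = 0.7720

P(not A) = 0.7720


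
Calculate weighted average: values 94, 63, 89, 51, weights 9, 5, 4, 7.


Numerator = 94*9 + 63*5 + 89*4 + 51*7 = 1874
Denominator = 9 + 5 + 4 + 7 = 25
WM = 1874/25 = 74.9600

WM = 74.9600


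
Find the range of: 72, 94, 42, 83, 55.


Max = 94, Min = 42
Range = 94 - 42 = 52

Range = 52


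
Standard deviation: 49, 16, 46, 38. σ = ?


Mean = 37.2500
Variance = 166.6875
SD = sqrt(166.6875) = 12.9108

SD = 12.9108


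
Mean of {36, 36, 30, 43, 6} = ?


Sum = 36 + 36 + 30 + 43 + 6 = 151
n = 5
Mean = 151/5 = 30.2000

Mean = 30.2000


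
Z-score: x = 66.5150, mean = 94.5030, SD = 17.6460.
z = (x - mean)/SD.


z = (66.5150 - 94.5030)/17.6460
= -27.9880/17.6460
= -1.5861

z = -1.5861


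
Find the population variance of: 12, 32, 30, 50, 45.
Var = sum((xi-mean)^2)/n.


Mean = 33.8000
Squared deviations: 475.2400, 3.2400, 14.4400, 262.4400, 125.4400
Sum = 880.8000
Variance = 880.8000/5 = 176.1600

Variance = 176.1600


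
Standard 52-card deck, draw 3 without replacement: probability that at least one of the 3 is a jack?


P(at least one) = 1 - P(none)
P(none) = (48/52) × (47/51) × (46/50) = 0.782624
P(at least one) = 1 - 0.782624 = 0.2174

P = 0.2174


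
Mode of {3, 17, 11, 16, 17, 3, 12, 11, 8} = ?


Frequencies: 3:2, 8:1, 11:2, 12:1, 16:1, 17:2
Max frequency = 2
Mode = 3, 11, 17

Mode = 3, 11, 17


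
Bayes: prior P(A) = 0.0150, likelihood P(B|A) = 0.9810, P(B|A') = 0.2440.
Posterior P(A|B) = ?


P(B) = P(B|A)*P(A) + P(B|A')*P(A')
= 0.9810*0.0150 + 0.2440*0.9850
= 0.014715 + 0.240340 = 0.255055
P(A|B) = 0.014715/0.255055 = 0.0577

P(A|B) = 0.0577


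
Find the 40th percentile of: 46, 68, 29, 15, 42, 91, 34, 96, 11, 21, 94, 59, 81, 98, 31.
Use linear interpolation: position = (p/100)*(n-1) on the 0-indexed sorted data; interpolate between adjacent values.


Sorted: 11, 15, 21, 29, 31, 34, 42, 46, 59, 68, 81, 91, 94, 96, 98
n = 15
Index = 40/100 * 14 = 5.6000
Lower = data[5] = 34, Upper = data[6] = 42
P40 = 34 + 0.6000*(8) = 38.8000

P40 = 38.8000


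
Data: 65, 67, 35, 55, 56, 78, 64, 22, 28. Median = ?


Sorted: 22, 28, 35, 55, 56, 64, 65, 67, 78
n = 9 (odd)
Middle value = 56

Median = 56


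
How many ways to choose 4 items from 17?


C(17,4) = 17!/(4! × 13!)
= 355687428096000/(24 × 6227020800)
= 2380

C(17,4) = 2380


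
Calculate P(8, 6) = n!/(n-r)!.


P(8,6) = 8!/2!
= 40320/2
= 20160

P(8,6) = 20160


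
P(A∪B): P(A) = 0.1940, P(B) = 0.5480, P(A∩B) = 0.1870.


P(A∪B) = 0.1940 + 0.5480 - 0.1870
= 0.7420 - 0.1870
= 0.5550

P(A∪B) = 0.5550
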